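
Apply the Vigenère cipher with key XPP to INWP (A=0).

FCLM

Repeat the key across the message: XPPX
I(8)+X(23): 31≡5 → F
N(13)+P(15): 28≡2 → C
W(22)+P(15): 37≡11 → L
P(15)+X(23): 38≡12 → M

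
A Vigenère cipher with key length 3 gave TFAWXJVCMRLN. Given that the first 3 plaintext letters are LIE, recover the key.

Subtract each crib letter from the matching ciphertext letter (mod 26):
T(19)−L(11)=8 → I
F(5)−I(8)=-3≡23 → X
A(0)−E(4)=-4≡22 → W

IXW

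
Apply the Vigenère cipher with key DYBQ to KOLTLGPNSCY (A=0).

Repeat the key across the message: DYBQDYBQDYB
K(10)+D(3): 13 → N
O(14)+Y(24): 38≡12 → M
L(11)+B(1): 12 → M
T(19)+Q(16): 35≡9 → J
L(11)+D(3): 14 → O
G(6)+Y(24): 30≡4 → E
P(15)+B(1): 16 → Q
N(13)+Q(16): 29≡3 → D
S(18)+D(3): 21 → V
C(2)+Y(24): 26≡0 → A
Y(24)+B(1): 25 → Z

NMMJOEQDVAZ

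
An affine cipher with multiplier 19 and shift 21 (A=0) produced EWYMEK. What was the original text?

The inverse of 19 mod 26 is 11, since 19·11=209≡1. Apply D(y)=11·(y−21) mod 26:
E(4): 11·(4−21)=-187≡21 → V
W(22): 11·(22−21)=11 → L
Y(24): 11·(24−21)=33≡7 → H
M(12): 11·(12−21)=-99≡5 → F
E(4): 11·(4−21)=-187≡21 → V
K(10): 11·(10−21)=-121≡9 → J

VLHFVJ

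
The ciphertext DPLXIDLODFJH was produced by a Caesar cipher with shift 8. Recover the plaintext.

VHDPAVDGVXBZ

D(3): 3−8=-5≡21 → V
P(15): 15−8=7 → H
L(11): 11−8=3 → D
X(23): 23−8=15 → P
I(8): 8−8=0 → A
D(3): 3−8=-5≡21 → V
L(11): 11−8=3 → D
O(14): 14−8=6 → G
D(3): 3−8=-5≡21 → V
F(5): 5−8=-3≡23 → X
J(9): 9−8=1 → B
H(7): 7−8=-1≡25 → Z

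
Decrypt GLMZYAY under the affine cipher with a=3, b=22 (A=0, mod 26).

MFOBSKS

The inverse of 3 mod 26 is 9, since 3·9=27≡1. Apply D(y)=9·(y−22) mod 26:
G(6): 9·(6−22)=-144≡12 → M
L(11): 9·(11−22)=-99≡5 → F
M(12): 9·(12−22)=-90≡14 → O
Z(25): 9·(25−22)=27≡1 → B
Y(24): 9·(24−22)=18 → S
A(0): 9·(0−22)=-198≡10 → K
Y(24): 9·(24−22)=18 → S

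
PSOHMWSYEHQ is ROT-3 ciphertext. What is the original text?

P(15): 15−3=12 → M
S(18): 18−3=15 → P
O(14): 14−3=11 → L
H(7): 7−3=4 → E
M(12): 12−3=9 → J
W(22): 22−3=19 → T
S(18): 18−3=15 → P
Y(24): 24−3=21 → V
E(4): 4−3=1 → B
H(7): 7−3=4 → E
Q(16): 16−3=13 → N

MPLEJTPVBEN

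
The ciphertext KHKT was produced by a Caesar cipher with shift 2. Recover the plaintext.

IFIR

K(10): 10−2=8 → I
H(7): 7−2=5 → F
K(10): 10−2=8 → I
T(19): 19−2=17 → R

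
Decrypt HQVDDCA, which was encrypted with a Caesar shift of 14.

H(7): 7−14=-7≡19 → T
Q(16): 16−14=2 → C
V(21): 21−14=7 → H
D(3): 3−14=-11≡15 → P
D(3): 3−14=-11≡15 → P
C(2): 2−14=-12≡14 → O
A(0): 0−14=-14≡12 → M

TCHPPOM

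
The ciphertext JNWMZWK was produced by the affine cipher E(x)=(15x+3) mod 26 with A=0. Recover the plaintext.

The inverse of 15 mod 26 is 7, since 15·7=105≡1. Apply D(y)=7·(y−3) mod 26:
J(9): 7·(9−3)=42≡16 → Q
N(13): 7·(13−3)=70≡18 → S
W(22): 7·(22−3)=133≡3 → D
M(12): 7·(12−3)=63≡11 → L
Z(25): 7·(25−3)=154≡24 → Y
W(22): 7·(22−3)=133≡3 → D
K(10): 7·(10−3)=49≡23 → X

QSDLYDX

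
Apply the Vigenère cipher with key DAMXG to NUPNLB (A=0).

Repeat the key across the message: DAMXGD
N(13)+D(3): 16 → Q
U(20)+A(0): 20 → U
P(15)+M(12): 27≡1 → B
N(13)+X(23): 36≡10 → K
L(11)+G(6): 17 → R
B(1)+D(3): 4 → E

QUBKRE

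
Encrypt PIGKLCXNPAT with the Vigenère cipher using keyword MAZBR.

BIFLCOXMQRF

Repeat the key across the message: MAZBRMAZBRM
P(15)+M(12): 27≡1 → B
I(8)+A(0): 8 → I
G(6)+Z(25): 31≡5 → F
K(10)+B(1): 11 → L
L(11)+R(17): 28≡2 → C
C(2)+M(12): 14 → O
X(23)+A(0): 23 → X
N(13)+Z(25): 38≡12 → M
P(15)+B(1): 16 → Q
A(0)+R(17): 17 → R
T(19)+M(12): 31≡5 → F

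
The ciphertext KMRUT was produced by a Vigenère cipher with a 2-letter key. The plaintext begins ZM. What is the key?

LA

Subtract each crib letter from the matching ciphertext letter (mod 26):
K(10)−Z(25)=-15≡11 → L
M(12)−M(12)=0 → A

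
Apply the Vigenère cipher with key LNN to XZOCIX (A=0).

IMBNVK

Repeat the key across the message: LNNLNN
X(23)+L(11): 34≡8 → I
Z(25)+N(13): 38≡12 → M
O(14)+N(13): 27≡1 → B
C(2)+L(11): 13 → N
I(8)+N(13): 21 → V
X(23)+N(13): 36≡10 → K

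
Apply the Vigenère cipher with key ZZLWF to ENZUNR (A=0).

Repeat the key across the message: ZZLWFZ
E(4)+Z(25): 29≡3 → D
N(13)+Z(25): 38≡12 → M
Z(25)+L(11): 36≡10 → K
U(20)+W(22): 42≡16 → Q
N(13)+F(5): 18 → S
R(17)+Z(25): 42≡16 → Q

DMKQSQ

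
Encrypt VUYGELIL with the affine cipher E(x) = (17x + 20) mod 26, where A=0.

V(21): 17·21+20=377≡13 → N
U(20): 17·20+20=360≡22 → W
Y(24): 17·24+20=428≡12 → M
G(6): 17·6+20=122≡18 → S
E(4): 17·4+20=88≡10 → K
L(11): 17·11+20=207≡25 → Z
I(8): 17·8+20=156≡0 → A
L(11): 17·11+20=207≡25 → Z

NWMSKZAZ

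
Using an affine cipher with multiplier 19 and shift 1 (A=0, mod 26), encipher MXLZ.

M(12): 19·12+1=229≡21 → V
X(23): 19·23+1=438≡22 → W
L(11): 19·11+1=210≡2 → C
Z(25): 19·25+1=476≡8 → I

VWCI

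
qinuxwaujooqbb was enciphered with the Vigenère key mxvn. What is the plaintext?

elshlzfhxrtdpe

Repeat the key across the ciphertext: mxvnmxvnmxvnmx
q(16)−m(12): 4 → e
i(8)−x(23): -15≡11 → l
n(13)−v(21): -8≡18 → s
u(20)−n(13): 7 → h
x(23)−m(12): 11 → l
w(22)−x(23): -1≡25 → z
a(0)−v(21): -21≡5 → f
u(20)−n(13): 7 → h
j(9)−m(12): -3≡23 → x
o(14)−x(23): -9≡17 → r
o(14)−v(21): -7≡19 → t
q(16)−n(13): 3 → d
b(1)−m(12): -11≡15 → p
b(1)−x(23): -22≡4 → e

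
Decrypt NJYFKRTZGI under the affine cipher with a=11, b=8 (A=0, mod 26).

The inverse of 11 mod 26 is 19, since 11·19=209≡1. Apply D(y)=19·(y−8) mod 26:
N(13): 19·(13−8)=95≡17 → R
J(9): 19·(9−8)=19 → T
Y(24): 19·(24−8)=304≡18 → S
F(5): 19·(5−8)=-57≡21 → V
K(10): 19·(10−8)=38≡12 → M
R(17): 19·(17−8)=171≡15 → P
T(19): 19·(19−8)=209≡1 → B
Z(25): 19·(25−8)=323≡11 → L
G(6): 19·(6−8)=-38≡14 → O
I(8): 19·(8−8)=0 → A

RTSVMPBLOA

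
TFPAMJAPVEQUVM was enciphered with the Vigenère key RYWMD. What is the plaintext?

CHTOJSCTJBZWZA

Repeat the key across the ciphertext: RYWMDRYWMDRYWM
T(19)−R(17): 2 → C
F(5)−Y(24): -19≡7 → H
P(15)−W(22): -7≡19 → T
A(0)−M(12): -12≡14 → O
M(12)−D(3): 9 → J
J(9)−R(17): -8≡18 → S
A(0)−Y(24): -24≡2 → C
P(15)−W(22): -7≡19 → T
V(21)−M(12): 9 → J
E(4)−D(3): 1 → B
Q(16)−R(17): -1≡25 → Z
U(20)−Y(24): -4≡22 → W
V(21)−W(22): -1≡25 → Z
M(12)−M(12): 0 → A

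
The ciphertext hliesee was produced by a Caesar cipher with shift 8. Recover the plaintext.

h(7): 7−8=-1≡25 → z
l(11): 11−8=3 → d
i(8): 8−8=0 → a
e(4): 4−8=-4≡22 → w
s(18): 18−8=10 → k
e(4): 4−8=-4≡22 → w
e(4): 4−8=-4≡22 → w

zdawkww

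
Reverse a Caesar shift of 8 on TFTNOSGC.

T(19): 19−8=11 → L
F(5): 5−8=-3≡23 → X
T(19): 19−8=11 → L
N(13): 13−8=5 → F
O(14): 14−8=6 → G
S(18): 18−8=10 → K
G(6): 6−8=-2≡24 → Y
C(2): 2−8=-6≡20 → U

LXLFGKYU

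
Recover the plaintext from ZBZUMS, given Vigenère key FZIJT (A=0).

UCRLTN

Repeat the key across the ciphertext: FZIJTF
Z(25)−F(5): 20 → U
B(1)−Z(25): -24≡2 → C
Z(25)−I(8): 17 → R
U(20)−J(9): 11 → L
M(12)−T(19): -7≡19 → T
S(18)−F(5): 13 → N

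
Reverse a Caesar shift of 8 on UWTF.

U(20): 20−8=12 → M
W(22): 22−8=14 → O
T(19): 19−8=11 → L
F(5): 5−8=-3≡23 → X

MOLX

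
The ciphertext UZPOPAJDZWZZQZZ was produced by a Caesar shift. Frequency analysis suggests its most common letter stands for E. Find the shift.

The most frequent ciphertext letter is Z (appears 6 times).
Z is position 25; E is position 4.
Shift = 21.

21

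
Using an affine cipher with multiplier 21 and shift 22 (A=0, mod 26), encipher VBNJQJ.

V(21): 21·21+22=463≡21 → V
B(1): 21·1+22=43≡17 → R
N(13): 21·13+22=295≡9 → J
J(9): 21·9+22=211≡3 → D
Q(16): 21·16+22=358≡20 → U
J(9): 21·9+22=211≡3 → D

VRJDUD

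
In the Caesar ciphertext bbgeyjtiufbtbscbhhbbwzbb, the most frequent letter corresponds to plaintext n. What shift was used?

14

The most frequent ciphertext letter is b (appears 9 times).
b is position 1; n is position 13.
Shift = -12≡14.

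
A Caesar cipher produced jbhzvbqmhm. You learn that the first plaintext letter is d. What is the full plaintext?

From the crib: j(9)−d(3)=6, so the shift is 6.
Subtract 6 from each ciphertext letter:
j(9): 9−6=3 → d
b(1): 1−6=-5≡21 → v
h(7): 7−6=1 → b
z(25): 25−6=19 → t
v(21): 21−6=15 → p
b(1): 1−6=-5≡21 → v
q(16): 16−6=10 → k
m(12): 12−6=6 → g
h(7): 7−6=1 → b
m(12): 12−6=6 → g

dvbtpvkgbg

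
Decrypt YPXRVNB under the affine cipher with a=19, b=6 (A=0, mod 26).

QVFRJZX

The inverse of 19 mod 26 is 11, since 19·11=209≡1. Apply D(y)=11·(y−6) mod 26:
Y(24): 11·(24−6)=198≡16 → Q
P(15): 11·(15−6)=99≡21 → V
X(23): 11·(23−6)=187≡5 → F
R(17): 11·(17−6)=121≡17 → R
V(21): 11·(21−6)=165≡9 → J
N(13): 11·(13−6)=77≡25 → Z
B(1): 11·(1−6)=-55≡23 → X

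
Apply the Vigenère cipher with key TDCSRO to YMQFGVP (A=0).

Repeat the key across the message: TDCSROT
Y(24)+T(19): 43≡17 → R
M(12)+D(3): 15 → P
Q(16)+C(2): 18 → S
F(5)+S(18): 23 → X
G(6)+R(17): 23 → X
V(21)+O(14): 35≡9 → J
P(15)+T(19): 34≡8 → I

RPSXXJI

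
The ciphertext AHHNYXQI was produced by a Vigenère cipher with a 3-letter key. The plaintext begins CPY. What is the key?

YSJ

Subtract each crib letter from the matching ciphertext letter (mod 26):
A(0)−C(2)=-2≡24 → Y
H(7)−P(15)=-8≡18 → S
H(7)−Y(24)=-17≡9 → J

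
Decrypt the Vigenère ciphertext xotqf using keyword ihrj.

phchx

Repeat the key across the ciphertext: ihrji
x(23)−i(8): 15 → p
o(14)−h(7): 7 → h
t(19)−r(17): 2 → c
q(16)−j(9): 7 → h
f(5)−i(8): -3≡23 → x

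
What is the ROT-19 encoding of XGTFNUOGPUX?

X(23): 23+19=42≡16 → Q
G(6): 6+19=25 → Z
T(19): 19+19=38≡12 → M
F(5): 5+19=24 → Y
N(13): 13+19=32≡6 → G
U(20): 20+19=39≡13 → N
O(14): 14+19=33≡7 → H
G(6): 6+19=25 → Z
P(15): 15+19=34≡8 → I
U(20): 20+19=39≡13 → N
X(23): 23+19=42≡16 → Q

QZMYGNHZINQ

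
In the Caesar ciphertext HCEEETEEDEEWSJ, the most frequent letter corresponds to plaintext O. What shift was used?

The most frequent ciphertext letter is E (appears 7 times).
E is position 4; O is position 14.
Shift = -10≡16.

16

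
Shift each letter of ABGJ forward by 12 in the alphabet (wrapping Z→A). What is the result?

MNSV

A(0): 0+12=12 → M
B(1): 1+12=13 → N
G(6): 6+12=18 → S
J(9): 9+12=21 → V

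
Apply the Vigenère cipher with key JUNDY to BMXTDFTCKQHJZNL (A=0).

KGKWBONPNOQDMQJ

Repeat the key across the message: JUNDYJUNDYJUNDY
B(1)+J(9): 10 → K
M(12)+U(20): 32≡6 → G
X(23)+N(13): 36≡10 → K
T(19)+D(3): 22 → W
D(3)+Y(24): 27≡1 → B
F(5)+J(9): 14 → O
T(19)+U(20): 39≡13 → N
C(2)+N(13): 15 → P
K(10)+D(3): 13 → N
Q(16)+Y(24): 40≡14 → O
H(7)+J(9): 16 → Q
J(9)+U(20): 29≡3 → D
Z(25)+N(13): 38≡12 → M
N(13)+D(3): 16 → Q
L(11)+Y(24): 35≡9 → J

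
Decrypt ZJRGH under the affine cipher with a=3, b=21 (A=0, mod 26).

KWQVE

The inverse of 3 mod 26 is 9, since 3·9=27≡1. Apply D(y)=9·(y−21) mod 26:
Z(25): 9·(25−21)=36≡10 → K
J(9): 9·(9−21)=-108≡22 → W
R(17): 9·(17−21)=-36≡16 → Q
G(6): 9·(6−21)=-135≡21 → V
H(7): 9·(7−21)=-126≡4 → E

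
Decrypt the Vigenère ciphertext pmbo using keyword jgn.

ggof

Repeat the key across the ciphertext: jgnj
p(15)−j(9): 6 → g
m(12)−g(6): 6 → g
b(1)−n(13): -12≡14 → o
o(14)−j(9): 5 → f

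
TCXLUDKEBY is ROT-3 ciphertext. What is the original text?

QZUIRAHBYV

T(19): 19−3=16 → Q
C(2): 2−3=-1≡25 → Z
X(23): 23−3=20 → U
L(11): 11−3=8 → I
U(20): 20−3=17 → R
D(3): 3−3=0 → A
K(10): 10−3=7 → H
E(4): 4−3=1 → B
B(1): 1−3=-2≡24 → Y
Y(24): 24−3=21 → V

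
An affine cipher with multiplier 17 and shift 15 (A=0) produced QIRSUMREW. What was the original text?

The inverse of 17 mod 26 is 23, since 17·23=391≡1. Apply D(y)=23·(y−15) mod 26:
Q(16): 23·(16−15)=23 → X
I(8): 23·(8−15)=-161≡21 → V
R(17): 23·(17−15)=46≡20 → U
S(18): 23·(18−15)=69≡17 → R
U(20): 23·(20−15)=115≡11 → L
M(12): 23·(12−15)=-69≡9 → J
R(17): 23·(17−15)=46≡20 → U
E(4): 23·(4−15)=-253≡7 → H
W(22): 23·(22−15)=161≡5 → F

XVURLJUHF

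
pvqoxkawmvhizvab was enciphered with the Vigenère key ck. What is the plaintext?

nloevaymklfyxlyr

Repeat the key across the ciphertext: ckckckckckckckck
p(15)−c(2): 13 → n
v(21)−k(10): 11 → l
q(16)−c(2): 14 → o
o(14)−k(10): 4 → e
x(23)−c(2): 21 → v
k(10)−k(10): 0 → a
a(0)−c(2): -2≡24 → y
w(22)−k(10): 12 → m
m(12)−c(2): 10 → k
v(21)−k(10): 11 → l
h(7)−c(2): 5 → f
i(8)−k(10): -2≡24 → y
z(25)−c(2): 23 → x
v(21)−k(10): 11 → l
a(0)−c(2): -2≡24 → y
b(1)−k(10): -9≡17 → r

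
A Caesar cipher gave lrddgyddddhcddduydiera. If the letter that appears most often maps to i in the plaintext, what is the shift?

The most frequent ciphertext letter is d (appears 10 times).
d is position 3; i is position 8.
Shift = -5≡21.

21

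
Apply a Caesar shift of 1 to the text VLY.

V(21): 21+1=22 → W
L(11): 11+1=12 → M
Y(24): 24+1=25 → Z

WMZ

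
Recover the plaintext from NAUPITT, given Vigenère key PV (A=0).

Repeat the key across the ciphertext: PVPVPVP
N(13)−P(15): -2≡24 → Y
A(0)−V(21): -21≡5 → F
U(20)−P(15): 5 → F
P(15)−V(21): -6≡20 → U
I(8)−P(15): -7≡19 → T
T(19)−V(21): -2≡24 → Y
T(19)−P(15): 4 → E

YFFUTYE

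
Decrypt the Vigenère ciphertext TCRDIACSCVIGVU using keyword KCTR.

JAYMYYJBSTPPLS

Repeat the key across the ciphertext: KCTRKCTRKCTRKC
T(19)−K(10): 9 → J
C(2)−C(2): 0 → A
R(17)−T(19): -2≡24 → Y
D(3)−R(17): -14≡12 → M
I(8)−K(10): -2≡24 → Y
A(0)−C(2): -2≡24 → Y
C(2)−T(19): -17≡9 → J
S(18)−R(17): 1 → B
C(2)−K(10): -8≡18 → S
V(21)−C(2): 19 → T
I(8)−T(19): -11≡15 → P
G(6)−R(17): -11≡15 → P
V(21)−K(10): 11 → L
U(20)−C(2): 18 → S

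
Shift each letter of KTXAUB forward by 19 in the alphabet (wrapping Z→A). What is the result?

DMQTNU

K(10): 10+19=29≡3 → D
T(19): 19+19=38≡12 → M
X(23): 23+19=42≡16 → Q
A(0): 0+19=19 → T
U(20): 20+19=39≡13 → N
B(1): 1+19=20 → U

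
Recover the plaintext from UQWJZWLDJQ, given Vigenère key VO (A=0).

ZCBVEIQPOC

Repeat the key across the ciphertext: VOVOVOVOVO
U(20)−V(21): -1≡25 → Z
Q(16)−O(14): 2 → C
W(22)−V(21): 1 → B
J(9)−O(14): -5≡21 → V
Z(25)−V(21): 4 → E
W(22)−O(14): 8 → I
L(11)−V(21): -10≡16 → Q
D(3)−O(14): -11≡15 → P
J(9)−V(21): -12≡14 → O
Q(16)−O(14): 2 → C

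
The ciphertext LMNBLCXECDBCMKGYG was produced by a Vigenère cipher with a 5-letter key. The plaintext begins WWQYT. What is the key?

PQXDS

Subtract each crib letter from the matching ciphertext letter (mod 26):
L(11)−W(22)=-11≡15 → P
M(12)−W(22)=-10≡16 → Q
N(13)−Q(16)=-3≡23 → X
B(1)−Y(24)=-23≡3 → D
L(11)−T(19)=-8≡18 → S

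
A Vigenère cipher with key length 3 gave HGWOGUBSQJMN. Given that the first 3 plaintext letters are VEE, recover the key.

MCS

Subtract each crib letter from the matching ciphertext letter (mod 26):
H(7)−V(21)=-14≡12 → M
G(6)−E(4)=2 → C
W(22)−E(4)=18 → S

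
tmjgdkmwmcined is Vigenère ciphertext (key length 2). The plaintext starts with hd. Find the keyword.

Subtract each crib letter from the matching ciphertext letter (mod 26):
t(19)−h(7)=12 → m
m(12)−d(3)=9 → j

mj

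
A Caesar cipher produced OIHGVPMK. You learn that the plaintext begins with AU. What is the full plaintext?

From the crib: O(14)−A(0)=14, so the shift is 14.
Subtract 14 from each ciphertext letter:
O(14): 14−14=0 → A
I(8): 8−14=-6≡20 → U
H(7): 7−14=-7≡19 → T
G(6): 6−14=-8≡18 → S
V(21): 21−14=7 → H
P(15): 15−14=1 → B
M(12): 12−14=-2≡24 → Y
K(10): 10−14=-4≡22 → W

AUTSHBYW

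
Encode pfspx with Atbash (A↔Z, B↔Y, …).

p(15) → k(10)
f(5) → u(20)
s(18) → h(7)
p(15) → k(10)
x(23) → c(2)

kuhkc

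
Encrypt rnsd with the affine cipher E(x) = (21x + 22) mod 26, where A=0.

pjkh

r(17): 21·17+22=379≡15 → p
n(13): 21·13+22=295≡9 → j
s(18): 21·18+22=400≡10 → k
d(3): 21·3+22=85≡7 → h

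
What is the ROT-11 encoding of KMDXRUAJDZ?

K(10): 10+11=21 → V
M(12): 12+11=23 → X
D(3): 3+11=14 → O
X(23): 23+11=34≡8 → I
R(17): 17+11=28≡2 → C
U(20): 20+11=31≡5 → F
A(0): 0+11=11 → L
J(9): 9+11=20 → U
D(3): 3+11=14 → O
Z(25): 25+11=36≡10 → K

VXOICFLUOK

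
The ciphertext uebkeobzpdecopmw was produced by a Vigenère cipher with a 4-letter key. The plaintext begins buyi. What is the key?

Subtract each crib letter from the matching ciphertext letter (mod 26):
u(20)−b(1)=19 → t
e(4)−u(20)=-16≡10 → k
b(1)−y(24)=-23≡3 → d
k(10)−i(8)=2 → c

tkdc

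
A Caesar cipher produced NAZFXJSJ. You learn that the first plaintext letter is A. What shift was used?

From the crib: N(13)−A(0)=13, so the shift is 13.

13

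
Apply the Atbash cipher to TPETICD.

GKVGRXW

T(19) → G(6)
P(15) → K(10)
E(4) → V(21)
T(19) → G(6)
I(8) → R(17)
C(2) → X(23)
D(3) → W(22)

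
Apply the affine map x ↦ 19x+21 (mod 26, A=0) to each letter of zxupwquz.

z(25): 19·25+21=496≡2 → c
x(23): 19·23+21=458≡16 → q
u(20): 19·20+21=401≡11 → l
p(15): 19·15+21=306≡20 → u
w(22): 19·22+21=439≡23 → x
q(16): 19·16+21=325≡13 → n
u(20): 19·20+21=401≡11 → l
z(25): 19·25+21=496≡2 → c

cqluxnlc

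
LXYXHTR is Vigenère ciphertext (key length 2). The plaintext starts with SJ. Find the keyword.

TO

Subtract each crib letter from the matching ciphertext letter (mod 26):
L(11)−S(18)=-7≡19 → T
X(23)−J(9)=14 → O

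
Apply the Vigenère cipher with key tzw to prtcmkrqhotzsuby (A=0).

Repeat the key across the message: tzwtzwtzwtzwtzwt
p(15)+t(19): 34≡8 → i
r(17)+z(25): 42≡16 → q
t(19)+w(22): 41≡15 → p
c(2)+t(19): 21 → v
m(12)+z(25): 37≡11 → l
k(10)+w(22): 32≡6 → g
r(17)+t(19): 36≡10 → k
q(16)+z(25): 41≡15 → p
h(7)+w(22): 29≡3 → d
o(14)+t(19): 33≡7 → h
t(19)+z(25): 44≡18 → s
z(25)+w(22): 47≡21 → v
s(18)+t(19): 37≡11 → l
u(20)+z(25): 45≡19 → t
b(1)+w(22): 23 → x
y(24)+t(19): 43≡17 → r

iqpvlgkpdhsvltxr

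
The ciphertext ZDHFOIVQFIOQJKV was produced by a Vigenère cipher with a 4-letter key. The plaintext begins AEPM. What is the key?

Subtract each crib letter from the matching ciphertext letter (mod 26):
Z(25)−A(0)=25 → Z
D(3)−E(4)=-1≡25 → Z
H(7)−P(15)=-8≡18 → S
F(5)−M(12)=-7≡19 → T

ZZST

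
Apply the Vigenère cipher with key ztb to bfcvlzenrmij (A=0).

aydueadgslbk

Repeat the key across the message: ztbztbztbztb
b(1)+z(25): 26≡0 → a
f(5)+t(19): 24 → y
c(2)+b(1): 3 → d
v(21)+z(25): 46≡20 → u
l(11)+t(19): 30≡4 → e
z(25)+b(1): 26≡0 → a
e(4)+z(25): 29≡3 → d
n(13)+t(19): 32≡6 → g
r(17)+b(1): 18 → s
m(12)+z(25): 37≡11 → l
i(8)+t(19): 27≡1 → b
j(9)+b(1): 10 → k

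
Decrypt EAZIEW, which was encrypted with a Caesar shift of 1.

E(4): 4−1=3 → D
A(0): 0−1=-1≡25 → Z
Z(25): 25−1=24 → Y
I(8): 8−1=7 → H
E(4): 4−1=3 → D
W(22): 22−1=21 → V

DZYHDV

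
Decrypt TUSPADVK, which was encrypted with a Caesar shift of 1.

T(19): 19−1=18 → S
U(20): 20−1=19 → T
S(18): 18−1=17 → R
P(15): 15−1=14 → O
A(0): 0−1=-1≡25 → Z
D(3): 3−1=2 → C
V(21): 21−1=20 → U
K(10): 10−1=9 → J

STROZCUJ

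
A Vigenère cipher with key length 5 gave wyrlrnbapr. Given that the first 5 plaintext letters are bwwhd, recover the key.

Subtract each crib letter from the matching ciphertext letter (mod 26):
w(22)−b(1)=21 → v
y(24)−w(22)=2 → c
r(17)−w(22)=-5≡21 → v
l(11)−h(7)=4 → e
r(17)−d(3)=14 → o

vcveo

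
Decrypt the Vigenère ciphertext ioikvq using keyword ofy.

Repeat the key across the ciphertext: ofyofy
i(8)−o(14): -6≡20 → u
o(14)−f(5): 9 → j
i(8)−y(24): -16≡10 → k
k(10)−o(14): -4≡22 → w
v(21)−f(5): 16 → q
q(16)−y(24): -8≡18 → s

ujkwqs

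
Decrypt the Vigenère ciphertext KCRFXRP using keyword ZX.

Repeat the key across the ciphertext: ZXZXZXZ
K(10)−Z(25): -15≡11 → L
C(2)−X(23): -21≡5 → F
R(17)−Z(25): -8≡18 → S
F(5)−X(23): -18≡8 → I
X(23)−Z(25): -2≡24 → Y
R(17)−X(23): -6≡20 → U
P(15)−Z(25): -10≡16 → Q

LFSIYUQ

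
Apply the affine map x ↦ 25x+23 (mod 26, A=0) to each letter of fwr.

f(5): 25·5+23=148≡18 → s
w(22): 25·22+23=573≡1 → b
r(17): 25·17+23=448≡6 → g

sbg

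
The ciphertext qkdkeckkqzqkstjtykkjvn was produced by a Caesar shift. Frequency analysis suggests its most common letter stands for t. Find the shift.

The most frequent ciphertext letter is k (appears 7 times).
k is position 10; t is position 19.
Shift = -9≡17.

17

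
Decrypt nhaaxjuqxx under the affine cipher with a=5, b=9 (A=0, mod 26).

The inverse of 5 mod 26 is 21, since 5·21=105≡1. Apply D(y)=21·(y−9) mod 26:
n(13): 21·(13−9)=84≡6 → g
h(7): 21·(7−9)=-42≡10 → k
a(0): 21·(0−9)=-189≡19 → t
a(0): 21·(0−9)=-189≡19 → t
x(23): 21·(23−9)=294≡8 → i
j(9): 21·(9−9)=0 → a
u(20): 21·(20−9)=231≡23 → x
q(16): 21·(16−9)=147≡17 → r
x(23): 21·(23−9)=294≡8 → i
x(23): 21·(23−9)=294≡8 → i

gkttiaxrii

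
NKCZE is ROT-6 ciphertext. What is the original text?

HEWTY

N(13): 13−6=7 → H
K(10): 10−6=4 → E
C(2): 2−6=-4≡22 → W
Z(25): 25−6=19 → T
E(4): 4−6=-2≡24 → Y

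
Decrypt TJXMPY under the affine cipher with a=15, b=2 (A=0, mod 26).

PXRSNY

The inverse of 15 mod 26 is 7, since 15·7=105≡1. Apply D(y)=7·(y−2) mod 26:
T(19): 7·(19−2)=119≡15 → P
J(9): 7·(9−2)=49≡23 → X
X(23): 7·(23−2)=147≡17 → R
M(12): 7·(12−2)=70≡18 → S
P(15): 7·(15−2)=91≡13 → N
Y(24): 7·(24−2)=154≡24 → Y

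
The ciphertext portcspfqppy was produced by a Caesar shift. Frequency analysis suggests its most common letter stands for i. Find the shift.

The most frequent ciphertext letter is p (appears 4 times).
p is position 15; i is position 8.
Shift = 7.

7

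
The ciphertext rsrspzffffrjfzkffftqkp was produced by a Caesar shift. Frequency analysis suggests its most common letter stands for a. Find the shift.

The most frequent ciphertext letter is f (appears 8 times).
f is position 5; a is position 0.
Shift = 5.

5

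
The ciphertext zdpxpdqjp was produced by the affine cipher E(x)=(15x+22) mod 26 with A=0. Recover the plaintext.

vxdhdxknd

The inverse of 15 mod 26 is 7, since 15·7=105≡1. Apply D(y)=7·(y−22) mod 26:
z(25): 7·(25−22)=21 → v
d(3): 7·(3−22)=-133≡23 → x
p(15): 7·(15−22)=-49≡3 → d
x(23): 7·(23−22)=7 → h
p(15): 7·(15−22)=-49≡3 → d
d(3): 7·(3−22)=-133≡23 → x
q(16): 7·(16−22)=-42≡10 → k
j(9): 7·(9−22)=-91≡13 → n
p(15): 7·(15−22)=-49≡3 → d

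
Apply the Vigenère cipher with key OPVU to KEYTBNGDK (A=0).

Repeat the key across the message: OPVUOPVUO
K(10)+O(14): 24 → Y
E(4)+P(15): 19 → T
Y(24)+V(21): 45≡19 → T
T(19)+U(20): 39≡13 → N
B(1)+O(14): 15 → P
N(13)+P(15): 28≡2 → C
G(6)+V(21): 27≡1 → B
D(3)+U(20): 23 → X
K(10)+O(14): 24 → Y

YTTNPCBXY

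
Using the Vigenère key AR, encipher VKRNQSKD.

Repeat the key across the message: ARARARAR
V(21)+A(0): 21 → V
K(10)+R(17): 27≡1 → B
R(17)+A(0): 17 → R
N(13)+R(17): 30≡4 → E
Q(16)+A(0): 16 → Q
S(18)+R(17): 35≡9 → J
K(10)+A(0): 10 → K
D(3)+R(17): 20 → U

VBREQJKU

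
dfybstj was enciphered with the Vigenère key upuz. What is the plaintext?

Repeat the key across the ciphertext: upuzupu
d(3)−u(20): -17≡9 → j
f(5)−p(15): -10≡16 → q
y(24)−u(20): 4 → e
b(1)−z(25): -24≡2 → c
s(18)−u(20): -2≡24 → y
t(19)−p(15): 4 → e
j(9)−u(20): -11≡15 → p

jqecyep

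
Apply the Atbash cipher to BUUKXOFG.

B(1) → Y(24)
U(20) → F(5)
U(20) → F(5)
K(10) → P(15)
X(23) → C(2)
O(14) → L(11)
F(5) → U(20)
G(6) → T(19)

YFFPCLUT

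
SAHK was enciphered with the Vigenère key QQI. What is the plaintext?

Repeat the key across the ciphertext: QQIQ
S(18)−Q(16): 2 → C
A(0)−Q(16): -16≡10 → K
H(7)−I(8): -1≡25 → Z
K(10)−Q(16): -6≡20 → U

CKZU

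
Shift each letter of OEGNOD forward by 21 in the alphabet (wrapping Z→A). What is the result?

O(14): 14+21=35≡9 → J
E(4): 4+21=25 → Z
G(6): 6+21=27≡1 → B
N(13): 13+21=34≡8 → I
O(14): 14+21=35≡9 → J
D(3): 3+21=24 → Y

JZBIJY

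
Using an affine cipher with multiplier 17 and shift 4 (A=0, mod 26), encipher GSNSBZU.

G(6): 17·6+4=106≡2 → C
S(18): 17·18+4=310≡24 → Y
N(13): 17·13+4=225≡17 → R
S(18): 17·18+4=310≡24 → Y
B(1): 17·1+4=21 → V
Z(25): 17·25+4=429≡13 → N
U(20): 17·20+4=344≡6 → G

CYRYVNG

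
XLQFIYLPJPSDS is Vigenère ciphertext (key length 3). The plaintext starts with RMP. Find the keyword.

GZB

Subtract each crib letter from the matching ciphertext letter (mod 26):
X(23)−R(17)=6 → G
L(11)−M(12)=-1≡25 → Z
Q(16)−P(15)=1 → B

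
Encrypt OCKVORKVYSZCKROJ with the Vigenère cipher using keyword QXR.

EZBLLIASPIWTAOFZ

Repeat the key across the message: QXRQXRQXRQXRQXRQ
O(14)+Q(16): 30≡4 → E
C(2)+X(23): 25 → Z
K(10)+R(17): 27≡1 → B
V(21)+Q(16): 37≡11 → L
O(14)+X(23): 37≡11 → L
R(17)+R(17): 34≡8 → I
K(10)+Q(16): 26≡0 → A
V(21)+X(23): 44≡18 → S
Y(24)+R(17): 41≡15 → P
S(18)+Q(16): 34≡8 → I
Z(25)+X(23): 48≡22 → W
C(2)+R(17): 19 → T
K(10)+Q(16): 26≡0 → A
R(17)+X(23): 40≡14 → O
O(14)+R(17): 31≡5 → F
J(9)+Q(16): 25 → Z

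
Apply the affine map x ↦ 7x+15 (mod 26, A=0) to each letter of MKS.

VHL

M(12): 7·12+15=99≡21 → V
K(10): 7·10+15=85≡7 → H
S(18): 7·18+15=141≡11 → L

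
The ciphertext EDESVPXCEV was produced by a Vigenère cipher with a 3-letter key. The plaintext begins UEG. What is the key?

KZY

Subtract each crib letter from the matching ciphertext letter (mod 26):
E(4)−U(20)=-16≡10 → K
D(3)−E(4)=-1≡25 → Z
E(4)−G(6)=-2≡24 → Y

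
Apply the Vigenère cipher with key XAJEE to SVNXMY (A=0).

PVWBQV

Repeat the key across the message: XAJEEX
S(18)+X(23): 41≡15 → P
V(21)+A(0): 21 → V
N(13)+J(9): 22 → W
X(23)+E(4): 27≡1 → B
M(12)+E(4): 16 → Q
Y(24)+X(23): 47≡21 → V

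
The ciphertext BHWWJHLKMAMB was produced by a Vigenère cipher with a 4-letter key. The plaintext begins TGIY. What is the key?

Subtract each crib letter from the matching ciphertext letter (mod 26):
B(1)−T(19)=-18≡8 → I
H(7)−G(6)=1 → B
W(22)−I(8)=14 → O
W(22)−Y(24)=-2≡24 → Y

IBOY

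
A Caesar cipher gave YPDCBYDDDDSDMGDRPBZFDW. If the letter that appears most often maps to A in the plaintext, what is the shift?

The most frequent ciphertext letter is D (appears 8 times).
D is position 3; A is position 0.
Shift = 3.

3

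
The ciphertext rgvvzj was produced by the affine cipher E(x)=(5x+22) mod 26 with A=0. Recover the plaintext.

zcffln

The inverse of 5 mod 26 is 21, since 5·21=105≡1. Apply D(y)=21·(y−22) mod 26:
r(17): 21·(17−22)=-105≡25 → z
g(6): 21·(6−22)=-336≡2 → c
v(21): 21·(21−22)=-21≡5 → f
v(21): 21·(21−22)=-21≡5 → f
z(25): 21·(25−22)=63≡11 → l
j(9): 21·(9−22)=-273≡13 → n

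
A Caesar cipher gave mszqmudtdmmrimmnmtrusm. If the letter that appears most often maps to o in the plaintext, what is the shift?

24

The most frequent ciphertext letter is m (appears 8 times).
m is position 12; o is position 14.
Shift = -2≡24.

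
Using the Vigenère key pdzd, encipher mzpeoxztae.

Repeat the key across the message: pdzdpdzdpd
m(12)+p(15): 27≡1 → b
z(25)+d(3): 28≡2 → c
p(15)+z(25): 40≡14 → o
e(4)+d(3): 7 → h
o(14)+p(15): 29≡3 → d
x(23)+d(3): 26≡0 → a
z(25)+z(25): 50≡24 → y
t(19)+d(3): 22 → w
a(0)+p(15): 15 → p
e(4)+d(3): 7 → h

bcohdaywph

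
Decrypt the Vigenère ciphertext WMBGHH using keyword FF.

RHWBCC

Repeat the key across the ciphertext: FFFFFF
W(22)−F(5): 17 → R
M(12)−F(5): 7 → H
B(1)−F(5): -4≡22 → W
G(6)−F(5): 1 → B
H(7)−F(5): 2 → C
H(7)−F(5): 2 → C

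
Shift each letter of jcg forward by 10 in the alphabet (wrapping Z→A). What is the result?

tmq

j(9): 9+10=19 → t
c(2): 2+10=12 → m
g(6): 6+10=16 → q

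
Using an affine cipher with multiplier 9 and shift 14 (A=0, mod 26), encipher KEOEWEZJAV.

AYKYEYFROV

K(10): 9·10+14=104≡0 → A
E(4): 9·4+14=50≡24 → Y
O(14): 9·14+14=140≡10 → K
E(4): 9·4+14=50≡24 → Y
W(22): 9·22+14=212≡4 → E
E(4): 9·4+14=50≡24 → Y
Z(25): 9·25+14=239≡5 → F
J(9): 9·9+14=95≡17 → R
A(0): 9·0+14=14 → O
V(21): 9·21+14=203≡21 → V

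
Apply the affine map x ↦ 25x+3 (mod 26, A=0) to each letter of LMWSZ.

L(11): 25·11+3=278≡18 → S
M(12): 25·12+3=303≡17 → R
W(22): 25·22+3=553≡7 → H
S(18): 25·18+3=453≡11 → L
Z(25): 25·25+3=628≡4 → E

SRHLE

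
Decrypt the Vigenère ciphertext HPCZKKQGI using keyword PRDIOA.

SYZRWKBPF

Repeat the key across the ciphertext: PRDIOAPRD
H(7)−P(15): -8≡18 → S
P(15)−R(17): -2≡24 → Y
C(2)−D(3): -1≡25 → Z
Z(25)−I(8): 17 → R
K(10)−O(14): -4≡22 → W
K(10)−A(0): 10 → K
Q(16)−P(15): 1 → B
G(6)−R(17): -11≡15 → P
I(8)−D(3): 5 → F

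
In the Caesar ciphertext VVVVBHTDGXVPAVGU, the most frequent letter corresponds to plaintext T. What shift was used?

The most frequent ciphertext letter is V (appears 6 times).
V is position 21; T is position 19.
Shift = 2.

2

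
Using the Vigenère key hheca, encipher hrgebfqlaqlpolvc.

oykgbmxpcqswsnvj

Repeat the key across the message: hhecahhecahhecah
h(7)+h(7): 14 → o
r(17)+h(7): 24 → y
g(6)+e(4): 10 → k
e(4)+c(2): 6 → g
b(1)+a(0): 1 → b
f(5)+h(7): 12 → m
q(16)+h(7): 23 → x
l(11)+e(4): 15 → p
a(0)+c(2): 2 → c
q(16)+a(0): 16 → q
l(11)+h(7): 18 → s
p(15)+h(7): 22 → w
o(14)+e(4): 18 → s
l(11)+c(2): 13 → n
v(21)+a(0): 21 → v
c(2)+h(7): 9 → j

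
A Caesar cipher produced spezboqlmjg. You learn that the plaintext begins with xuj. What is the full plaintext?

xujegtvqrol

From the crib: s(18)−x(23)=-5≡21, so the shift is 21.
Subtract 21 from each ciphertext letter:
s(18): 18−21=-3≡23 → x
p(15): 15−21=-6≡20 → u
e(4): 4−21=-17≡9 → j
z(25): 25−21=4 → e
b(1): 1−21=-20≡6 → g
o(14): 14−21=-7≡19 → t
q(16): 16−21=-5≡21 → v
l(11): 11−21=-10≡16 → q
m(12): 12−21=-9≡17 → r
j(9): 9−21=-12≡14 → o
g(6): 6−21=-15≡11 → l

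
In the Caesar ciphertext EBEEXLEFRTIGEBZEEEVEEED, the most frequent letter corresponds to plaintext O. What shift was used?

The most frequent ciphertext letter is E (appears 11 times).
E is position 4; O is position 14.
Shift = -10≡16.

16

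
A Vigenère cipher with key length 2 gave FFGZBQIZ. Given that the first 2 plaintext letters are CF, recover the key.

Subtract each crib letter from the matching ciphertext letter (mod 26):
F(5)−C(2)=3 → D
F(5)−F(5)=0 → A

DA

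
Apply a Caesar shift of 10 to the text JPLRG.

TZVBQ

J(9): 9+10=19 → T
P(15): 15+10=25 → Z
L(11): 11+10=21 → V
R(17): 17+10=27≡1 → B
G(6): 6+10=16 → Q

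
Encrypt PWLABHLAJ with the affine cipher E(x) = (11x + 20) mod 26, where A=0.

P(15): 11·15+20=185≡3 → D
W(22): 11·22+20=262≡2 → C
L(11): 11·11+20=141≡11 → L
A(0): 11·0+20=20 → U
B(1): 11·1+20=31≡5 → F
H(7): 11·7+20=97≡19 → T
L(11): 11·11+20=141≡11 → L
A(0): 11·0+20=20 → U
J(9): 11·9+20=119≡15 → P

DCLUFTLUP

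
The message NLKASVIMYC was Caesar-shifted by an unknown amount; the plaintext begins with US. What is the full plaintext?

USRHZCPTFJ

From the crib: N(13)−U(20)=-7≡19, so the shift is 19.
Subtract 19 from each ciphertext letter:
N(13): 13−19=-6≡20 → U
L(11): 11−19=-8≡18 → S
K(10): 10−19=-9≡17 → R
A(0): 0−19=-19≡7 → H
S(18): 18−19=-1≡25 → Z
V(21): 21−19=2 → C
I(8): 8−19=-11≡15 → P
M(12): 12−19=-7≡19 → T
Y(24): 24−19=5 → F
C(2): 2−19=-17≡9 → J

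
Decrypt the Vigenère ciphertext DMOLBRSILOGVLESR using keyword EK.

Repeat the key across the ciphertext: EKEKEKEKEKEKEKEK
D(3)−E(4): -1≡25 → Z
M(12)−K(10): 2 → C
O(14)−E(4): 10 → K
L(11)−K(10): 1 → B
B(1)−E(4): -3≡23 → X
R(17)−K(10): 7 → H
S(18)−E(4): 14 → O
I(8)−K(10): -2≡24 → Y
L(11)−E(4): 7 → H
O(14)−K(10): 4 → E
G(6)−E(4): 2 → C
V(21)−K(10): 11 → L
L(11)−E(4): 7 → H
E(4)−K(10): -6≡20 → U
S(18)−E(4): 14 → O
R(17)−K(10): 7 → H

ZCKBXHOYHECLHUOH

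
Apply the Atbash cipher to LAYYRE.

OZBBIV

L(11) → O(14)
A(0) → Z(25)
Y(24) → B(1)
Y(24) → B(1)
R(17) → I(8)
E(4) → V(21)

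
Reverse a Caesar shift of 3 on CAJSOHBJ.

C(2): 2−3=-1≡25 → Z
A(0): 0−3=-3≡23 → X
J(9): 9−3=6 → G
S(18): 18−3=15 → P
O(14): 14−3=11 → L
H(7): 7−3=4 → E
B(1): 1−3=-2≡24 → Y
J(9): 9−3=6 → G

ZXGPLEYG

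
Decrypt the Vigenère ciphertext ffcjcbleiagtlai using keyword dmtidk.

Repeat the key across the ciphertext: dmtidkdmtidkdmt
f(5)−d(3): 2 → c
f(5)−m(12): -7≡19 → t
c(2)−t(19): -17≡9 → j
j(9)−i(8): 1 → b
c(2)−d(3): -1≡25 → z
b(1)−k(10): -9≡17 → r
l(11)−d(3): 8 → i
e(4)−m(12): -8≡18 → s
i(8)−t(19): -11≡15 → p
a(0)−i(8): -8≡18 → s
g(6)−d(3): 3 → d
t(19)−k(10): 9 → j
l(11)−d(3): 8 → i
a(0)−m(12): -12≡14 → o
i(8)−t(19): -11≡15 → p

ctjbzrispsdjiop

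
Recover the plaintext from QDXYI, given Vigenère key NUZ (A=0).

DJYLO

Repeat the key across the ciphertext: NUZNU
Q(16)−N(13): 3 → D
D(3)−U(20): -17≡9 → J
X(23)−Z(25): -2≡24 → Y
Y(24)−N(13): 11 → L
I(8)−U(20): -12≡14 → O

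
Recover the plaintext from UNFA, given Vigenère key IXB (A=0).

Repeat the key across the ciphertext: IXBI
U(20)−I(8): 12 → M
N(13)−X(23): -10≡16 → Q
F(5)−B(1): 4 → E
A(0)−I(8): -8≡18 → S

MQES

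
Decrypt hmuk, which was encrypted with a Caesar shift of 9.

ydlb

h(7): 7−9=-2≡24 → y
m(12): 12−9=3 → d
u(20): 20−9=11 → l
k(10): 10−9=1 → b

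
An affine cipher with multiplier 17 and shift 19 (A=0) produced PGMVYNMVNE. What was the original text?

The inverse of 17 mod 26 is 23, since 17·23=391≡1. Apply D(y)=23·(y−19) mod 26:
P(15): 23·(15−19)=-92≡12 → M
G(6): 23·(6−19)=-299≡13 → N
M(12): 23·(12−19)=-161≡21 → V
V(21): 23·(21−19)=46≡20 → U
Y(24): 23·(24−19)=115≡11 → L
N(13): 23·(13−19)=-138≡18 → S
M(12): 23·(12−19)=-161≡21 → V
V(21): 23·(21−19)=46≡20 → U
N(13): 23·(13−19)=-138≡18 → S
E(4): 23·(4−19)=-345≡19 → T

MNVULSVUST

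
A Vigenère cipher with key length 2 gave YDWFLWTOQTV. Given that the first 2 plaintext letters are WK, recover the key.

Subtract each crib letter from the matching ciphertext letter (mod 26):
Y(24)−W(22)=2 → C
D(3)−K(10)=-7≡19 → T

CT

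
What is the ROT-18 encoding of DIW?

D(3): 3+18=21 → V
I(8): 8+18=26≡0 → A
W(22): 22+18=40≡14 → O

VAO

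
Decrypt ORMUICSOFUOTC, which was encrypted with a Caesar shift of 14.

O(14): 14−14=0 → A
R(17): 17−14=3 → D
M(12): 12−14=-2≡24 → Y
U(20): 20−14=6 → G
I(8): 8−14=-6≡20 → U
C(2): 2−14=-12≡14 → O
S(18): 18−14=4 → E
O(14): 14−14=0 → A
F(5): 5−14=-9≡17 → R
U(20): 20−14=6 → G
O(14): 14−14=0 → A
T(19): 19−14=5 → F
C(2): 2−14=-12≡14 → O

ADYGUOEARGAFO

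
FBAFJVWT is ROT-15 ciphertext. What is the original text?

F(5): 5−15=-10≡16 → Q
B(1): 1−15=-14≡12 → M
A(0): 0−15=-15≡11 → L
F(5): 5−15=-10≡16 → Q
J(9): 9−15=-6≡20 → U
V(21): 21−15=6 → G
W(22): 22−15=7 → H
T(19): 19−15=4 → E

QMLQUGHE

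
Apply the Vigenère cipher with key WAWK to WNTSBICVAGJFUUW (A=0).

SNPCXIYFWGFPQUS

Repeat the key across the message: WAWKWAWKWAWKWAW
W(22)+W(22): 44≡18 → S
N(13)+A(0): 13 → N
T(19)+W(22): 41≡15 → P
S(18)+K(10): 28≡2 → C
B(1)+W(22): 23 → X
I(8)+A(0): 8 → I
C(2)+W(22): 24 → Y
V(21)+K(10): 31≡5 → F
A(0)+W(22): 22 → W
G(6)+A(0): 6 → G
J(9)+W(22): 31≡5 → F
F(5)+K(10): 15 → P
U(20)+W(22): 42≡16 → Q
U(20)+A(0): 20 → U
W(22)+W(22): 44≡18 → S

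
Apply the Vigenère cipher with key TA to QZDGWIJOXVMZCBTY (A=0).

Repeat the key across the message: TATATATATATATATA
Q(16)+T(19): 35≡9 → J
Z(25)+A(0): 25 → Z
D(3)+T(19): 22 → W
G(6)+A(0): 6 → G
W(22)+T(19): 41≡15 → P
I(8)+A(0): 8 → I
J(9)+T(19): 28≡2 → C
O(14)+A(0): 14 → O
X(23)+T(19): 42≡16 → Q
V(21)+A(0): 21 → V
M(12)+T(19): 31≡5 → F
Z(25)+A(0): 25 → Z
C(2)+T(19): 21 → V
B(1)+A(0): 1 → B
T(19)+T(19): 38≡12 → M
Y(24)+A(0): 24 → Y

JZWGPICOQVFZVBMY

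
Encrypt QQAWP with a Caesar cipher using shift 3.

Q(16): 16+3=19 → T
Q(16): 16+3=19 → T
A(0): 0+3=3 → D
W(22): 22+3=25 → Z
P(15): 15+3=18 → S

TTDZS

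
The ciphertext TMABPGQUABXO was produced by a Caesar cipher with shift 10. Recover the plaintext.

JCQRFWGKQRNE

T(19): 19−10=9 → J
M(12): 12−10=2 → C
A(0): 0−10=-10≡16 → Q
B(1): 1−10=-9≡17 → R
P(15): 15−10=5 → F
G(6): 6−10=-4≡22 → W
Q(16): 16−10=6 → G
U(20): 20−10=10 → K
A(0): 0−10=-10≡16 → Q
B(1): 1−10=-9≡17 → R
X(23): 23−10=13 → N
O(14): 14−10=4 → E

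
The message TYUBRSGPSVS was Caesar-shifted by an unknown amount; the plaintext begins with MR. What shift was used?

From the crib: T(19)−M(12)=7, so the shift is 7.

7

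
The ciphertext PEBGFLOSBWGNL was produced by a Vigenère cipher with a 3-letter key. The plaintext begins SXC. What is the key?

XHZ

Subtract each crib letter from the matching ciphertext letter (mod 26):
P(15)−S(18)=-3≡23 → X
E(4)−X(23)=-19≡7 → H
B(1)−C(2)=-1≡25 → Z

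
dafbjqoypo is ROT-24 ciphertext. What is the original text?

d(3): 3−24=-21≡5 → f
a(0): 0−24=-24≡2 → c
f(5): 5−24=-19≡7 → h
b(1): 1−24=-23≡3 → d
j(9): 9−24=-15≡11 → l
q(16): 16−24=-8≡18 → s
o(14): 14−24=-10≡16 → q
y(24): 24−24=0 → a
p(15): 15−24=-9≡17 → r
o(14): 14−24=-10≡16 → q

fchdlsqarq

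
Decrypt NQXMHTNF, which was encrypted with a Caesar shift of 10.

DGNCXJDV

N(13): 13−10=3 → D
Q(16): 16−10=6 → G
X(23): 23−10=13 → N
M(12): 12−10=2 → C
H(7): 7−10=-3≡23 → X
T(19): 19−10=9 → J
N(13): 13−10=3 → D
F(5): 5−10=-5≡21 → V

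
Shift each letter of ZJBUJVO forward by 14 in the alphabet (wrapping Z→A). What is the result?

Z(25): 25+14=39≡13 → N
J(9): 9+14=23 → X
B(1): 1+14=15 → P
U(20): 20+14=34≡8 → I
J(9): 9+14=23 → X
V(21): 21+14=35≡9 → J
O(14): 14+14=28≡2 → C

NXPIXJC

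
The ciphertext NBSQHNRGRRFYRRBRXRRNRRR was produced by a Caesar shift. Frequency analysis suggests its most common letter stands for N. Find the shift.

The most frequent ciphertext letter is R (appears 11 times).
R is position 17; N is position 13.
Shift = 4.

4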